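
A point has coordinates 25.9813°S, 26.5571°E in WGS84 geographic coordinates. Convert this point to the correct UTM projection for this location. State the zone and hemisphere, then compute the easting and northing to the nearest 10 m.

Longitude 26.5571° lies in the 6° band [24°, 30°), giving zone 35; latitude is south of the equator, so 35S.
Zone 35 central meridian λ₀ = 6×35 − 183 = 27°; Δλ = -0.4429°.
Transverse Mercator on WGS84 with k₀ = 0.9996 gives E = 455668.312 m, N = 7126312.003 m.

Zone 35S: E 455670 m, N 7126310 m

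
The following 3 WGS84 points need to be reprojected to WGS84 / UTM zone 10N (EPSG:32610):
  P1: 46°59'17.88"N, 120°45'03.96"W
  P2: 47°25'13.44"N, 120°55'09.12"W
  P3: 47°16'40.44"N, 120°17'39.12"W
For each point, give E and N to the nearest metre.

UTM zone 10N: λ₀ = -123°, k₀ = 0.9996.
P1 (46.9883°, -120.7511°) → (671008.245, 5206318.571) m.
P2 (47.4204°, -120.9192°) → (656946.031, 5253982.286) m.
P3 (47.2779°, -120.2942°) → (704634.998, 5239597.967) m.

P1: E 671008 m, N 5206319 m; P2: E 656946 m, N 5253982 m; P3: E 704635 m, N 5239598 m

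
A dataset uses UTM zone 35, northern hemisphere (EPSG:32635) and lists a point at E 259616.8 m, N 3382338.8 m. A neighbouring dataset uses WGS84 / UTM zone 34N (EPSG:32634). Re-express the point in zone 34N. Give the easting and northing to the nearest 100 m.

UTM 35N → geographic: φ = 30.54939965°, λ = 24.49409991°.
UTM 34N (λ₀ = 21°) forward: E = 835227.246 m, N = 3384865.364 m.

E 835200 m, N 3384900 m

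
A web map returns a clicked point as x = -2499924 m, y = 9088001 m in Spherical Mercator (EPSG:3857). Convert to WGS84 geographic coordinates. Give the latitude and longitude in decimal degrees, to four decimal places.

lat 62.9500°, lon -22.4572°

R = 6378137 m. λ = x/R = -22.45719938°.
φ = 2·arctan(exp(y/R)) − 90° = 2·arctan(4.15731) − 90° = 62.94999886°.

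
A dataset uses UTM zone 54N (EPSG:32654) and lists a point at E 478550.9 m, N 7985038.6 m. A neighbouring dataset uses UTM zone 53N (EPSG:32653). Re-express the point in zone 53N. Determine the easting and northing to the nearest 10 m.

UTM 54N → geographic: φ = 71.96409963°, λ = 140.37930078°.
UTM 53N (λ₀ = 135°) forward: E = 685671.139 m, N = 7993223.116 m.

E 685670 m, N 7993220 m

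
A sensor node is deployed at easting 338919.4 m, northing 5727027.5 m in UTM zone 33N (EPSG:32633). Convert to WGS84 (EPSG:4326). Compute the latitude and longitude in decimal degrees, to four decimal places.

lat 51.6711°, lon 12.6705°

Zone 33N: λ₀ = 15°, k₀ = 0.9996, false easting 500000 m.
Meridian distance M = (N − FN)/k₀ = 5729319.2 m.
Inverse transverse Mercator on WGS84 gives φ = 51.67110044°, λ = 12.67049961°.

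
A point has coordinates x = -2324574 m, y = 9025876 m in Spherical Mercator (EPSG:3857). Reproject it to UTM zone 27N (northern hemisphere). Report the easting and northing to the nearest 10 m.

Web Mercator inverse (R = 6378137 m) → φ = 62.69509956°, λ = -20.88200353°.
UTM 27N forward: E = 506039.070 m, N = 6951624.366 m.

E 506040 m, N 6951620 m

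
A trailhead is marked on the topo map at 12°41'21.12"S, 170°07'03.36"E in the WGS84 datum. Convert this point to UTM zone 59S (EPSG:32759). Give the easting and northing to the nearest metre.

E 404190 m, N 8597072 m

Zone 59 central meridian λ₀ = 6×59 − 183 = 171°; Δλ = -0.8824°.
Transverse Mercator on WGS84 with k₀ = 0.9996 gives E = 404190.225 m, N = 8597072.002 m.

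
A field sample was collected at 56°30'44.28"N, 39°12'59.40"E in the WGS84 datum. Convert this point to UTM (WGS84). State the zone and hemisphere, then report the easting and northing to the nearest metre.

Zone 37N: E 513323 m, N 6263121 m

Longitude 39.2165° lies in the 6° band [36°, 42°), giving zone 37; latitude is north of the equator, so 37N.
Zone 37 central meridian λ₀ = 6×37 − 183 = 39°; Δλ = +0.2165°.
Transverse Mercator on WGS84 with k₀ = 0.9996 gives E = 513323.461 m, N = 6263120.562 m.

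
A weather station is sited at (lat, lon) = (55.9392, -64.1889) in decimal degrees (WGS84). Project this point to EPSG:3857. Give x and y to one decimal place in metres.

x -7145475.7 m, y 7546321.6 m

Web Mercator is spherical with R = a = 6378137 m.
x = R·λ = 6378137 × -1.120307648 = -7145475.663 m.
y = R·ln tan(π/4 + φ/2) = 6378137 × 1.183154517 = 7546321.604 m.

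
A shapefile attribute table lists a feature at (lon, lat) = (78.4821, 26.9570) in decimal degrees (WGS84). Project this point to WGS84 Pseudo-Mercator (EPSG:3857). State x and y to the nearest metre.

Web Mercator is spherical with R = a = 6378137 m.
x = R·λ = 6378137 × 1.369771049 = 8736587.408 m.
y = R·ln tan(π/4 + φ/2) = 6378137 × 0.488873239 = 3118100.494 m.

x 8736587 m, y 3118100 m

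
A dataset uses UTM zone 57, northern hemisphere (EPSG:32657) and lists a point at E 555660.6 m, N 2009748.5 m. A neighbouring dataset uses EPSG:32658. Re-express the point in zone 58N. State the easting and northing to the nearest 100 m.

E -79600 m, N 2018300 m

UTM 57N → geographic: φ = 18.17610013°, λ = 159.52630031°.
UTM 58N (λ₀ = 165°) forward: E = -79597.343 m, N = 2018323.712 m.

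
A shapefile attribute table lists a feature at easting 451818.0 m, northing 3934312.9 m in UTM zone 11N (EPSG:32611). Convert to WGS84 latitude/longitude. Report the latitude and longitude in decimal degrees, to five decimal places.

lat 35.55130°, lon -117.53160°

Zone 11N: λ₀ = -117°, k₀ = 0.9996, false easting 500000 m.
Meridian distance M = (N − FN)/k₀ = 3935887.3 m.
Inverse transverse Mercator on WGS84 gives φ = 35.55130008°, λ = -117.53159995°.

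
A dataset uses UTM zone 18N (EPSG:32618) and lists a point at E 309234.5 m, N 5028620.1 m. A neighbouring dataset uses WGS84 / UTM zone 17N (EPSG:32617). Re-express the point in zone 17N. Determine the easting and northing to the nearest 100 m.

E 778900 m, N 5031900 m

UTM 18N → geographic: φ = 45.38509961°, λ = -77.43679959°.
UTM 17N (λ₀ = -81°) forward: E = 778944.873 m, N = 5031909.852 m.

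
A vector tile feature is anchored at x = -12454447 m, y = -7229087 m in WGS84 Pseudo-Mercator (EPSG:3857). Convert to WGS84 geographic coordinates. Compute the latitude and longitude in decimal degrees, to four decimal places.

R = 6378137 m. λ = x/R = -111.88020095°.
φ = 2·arctan(exp(y/R)) − 90° = 2·arctan(0.32193) − 90° = -54.31000225°.

lat -54.3100°, lon -111.8802°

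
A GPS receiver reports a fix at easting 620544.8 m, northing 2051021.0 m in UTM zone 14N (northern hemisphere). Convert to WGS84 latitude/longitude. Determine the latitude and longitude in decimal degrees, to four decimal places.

Zone 14N: λ₀ = -99°, k₀ = 0.9996, false easting 500000 m.
Meridian distance M = (N − FN)/k₀ = 2051841.7 m.
Inverse transverse Mercator on WGS84 gives φ = 18.54639959°, λ = -97.85780027°.

lat 18.5464°, lon -97.8578°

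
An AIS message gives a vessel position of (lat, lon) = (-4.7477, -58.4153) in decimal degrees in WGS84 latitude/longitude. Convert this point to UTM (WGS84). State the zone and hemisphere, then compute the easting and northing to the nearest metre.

Zone 21S: E 343033 m, N 9475064 m

Longitude -58.4153° lies in the 6° band [-60°, -54°), giving zone 21; latitude is south of the equator, so 21S.
Zone 21 central meridian λ₀ = 6×21 − 183 = -57°; Δλ = -1.4153°.
Transverse Mercator on WGS84 with k₀ = 0.9996 gives E = 343033.462 m, N = 9475063.971 m.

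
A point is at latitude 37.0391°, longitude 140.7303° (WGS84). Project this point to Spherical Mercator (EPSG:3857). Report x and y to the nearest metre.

x 15666025 m, y 4444558 m

Web Mercator is spherical with R = a = 6378137 m.
x = R·λ = 6378137 × 2.456207092 = 15666025.335 m.
y = R·ln tan(π/4 + φ/2) = 6378137 × 0.696842703 = 4444558.225 m.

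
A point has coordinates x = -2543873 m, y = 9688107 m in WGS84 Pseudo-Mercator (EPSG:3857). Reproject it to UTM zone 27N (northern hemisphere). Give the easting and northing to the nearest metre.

E 413660 m, N 7243269 m

Web Mercator inverse (R = 6378137 m) → φ = 65.30100155°, λ = -22.85199997°.
UTM 27N forward: E = 413659.601 m, N = 7243269.189 m.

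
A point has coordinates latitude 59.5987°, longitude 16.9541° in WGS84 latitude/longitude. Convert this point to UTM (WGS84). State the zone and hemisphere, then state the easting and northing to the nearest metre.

Longitude 16.9541° lies in the 6° band [12°, 18°), giving zone 33; latitude is north of the equator, so 33N.
Zone 33 central meridian λ₀ = 6×33 − 183 = 15°; Δλ = +1.9541°.
Transverse Mercator on WGS84 with k₀ = 0.9996 gives E = 610302.050 m, N = 6608343.258 m.

Zone 33N: E 610302 m, N 6608343 m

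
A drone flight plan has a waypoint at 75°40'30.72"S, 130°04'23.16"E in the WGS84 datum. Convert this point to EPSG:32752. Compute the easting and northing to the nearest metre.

E 529636 m, N 1600787 m

Zone 52 central meridian λ₀ = 6×52 − 183 = 129°; Δλ = +1.0731°.
Transverse Mercator on WGS84 with k₀ = 0.9996 gives E = 529635.782 m, N = 1600787.482 m.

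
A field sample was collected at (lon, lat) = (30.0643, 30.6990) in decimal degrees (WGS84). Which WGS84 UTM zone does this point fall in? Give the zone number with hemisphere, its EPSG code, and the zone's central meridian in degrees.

Zone 36N (EPSG:32636), central meridian 33°

UTM zone = ⌊(λ + 180)/6⌋ + 1; 30.0643° ∈ [30°, 36°) → zone 36.
Hemisphere: N (φ ≥ 0).
Central meridian λ₀ = 6×36 − 183 = 33°.
EPSG code: 32636.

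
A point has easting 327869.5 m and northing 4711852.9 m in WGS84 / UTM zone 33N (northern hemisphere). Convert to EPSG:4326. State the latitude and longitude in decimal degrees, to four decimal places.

Zone 33N: λ₀ = 15°, k₀ = 0.9996, false easting 500000 m.
Meridian distance M = (N − FN)/k₀ = 4713738.4 m.
Inverse transverse Mercator on WGS84 gives φ = 42.53989988°, λ = 12.90379952°.

lat 42.5399°, lon 12.9038°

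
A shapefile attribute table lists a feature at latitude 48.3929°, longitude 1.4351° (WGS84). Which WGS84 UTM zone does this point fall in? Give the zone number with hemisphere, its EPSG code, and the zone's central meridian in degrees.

Zone 31N (EPSG:32631), central meridian 3°

UTM zone = ⌊(λ + 180)/6⌋ + 1; 1.4351° ∈ [0°, 6°) → zone 31.
Hemisphere: N (φ ≥ 0).
Central meridian λ₀ = 6×31 − 183 = 3°.
EPSG code: 32631.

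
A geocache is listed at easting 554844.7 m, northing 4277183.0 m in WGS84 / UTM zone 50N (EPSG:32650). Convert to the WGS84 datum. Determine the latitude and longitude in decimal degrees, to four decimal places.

Zone 50N: λ₀ = 117°, k₀ = 0.9996, false easting 500000 m.
Meridian distance M = (N − FN)/k₀ = 4278894.6 m.
Inverse transverse Mercator on WGS84 gives φ = 38.64149976°, λ = 117.63020033°.

lat 38.6415°, lon 117.6302°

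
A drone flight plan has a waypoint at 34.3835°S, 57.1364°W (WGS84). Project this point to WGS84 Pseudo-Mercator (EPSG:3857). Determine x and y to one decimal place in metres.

Web Mercator is spherical with R = a = 6378137 m.
x = R·λ = 6378137 × -0.997218303 = -6360394.954 m.
y = R·ln tan(π/4 + φ/2) = 6378137 × -0.639750085 = -4080413.686 m.

x -6360395.0 m, y -4080413.7 m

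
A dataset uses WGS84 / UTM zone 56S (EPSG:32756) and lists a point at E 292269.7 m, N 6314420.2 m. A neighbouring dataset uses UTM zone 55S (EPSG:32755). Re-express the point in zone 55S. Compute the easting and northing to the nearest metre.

E 851051 m, N 6310297 m

UTM 56S → geographic: φ = -33.28930005°, λ = 150.76920016°.
UTM 55S (λ₀ = 147°) forward: E = 851050.762 m, N = 6310297.216 m.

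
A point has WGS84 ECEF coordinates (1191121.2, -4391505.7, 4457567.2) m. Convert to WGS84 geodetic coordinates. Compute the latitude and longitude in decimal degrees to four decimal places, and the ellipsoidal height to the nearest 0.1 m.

λ = atan2(Y, X) = -74.82460057°; p = √(X²+Y²) = 4550174.9 m.
Bowring's method on WGS84 (a = 6378137 m, b = 6356752.314 m) gives φ = 44.60329961°, h = 2134.582 m.

lat 44.6033°, lon -74.8246°, h 2134.6 m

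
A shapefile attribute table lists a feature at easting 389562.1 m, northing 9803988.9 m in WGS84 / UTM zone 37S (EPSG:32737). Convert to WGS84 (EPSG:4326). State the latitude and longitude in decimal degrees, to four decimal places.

Zone 37S: λ₀ = 39°, k₀ = 0.9996, false easting 500000 m, false northing 10000000 m.
Meridian distance M = (N − FN)/k₀ = -196089.5 m.
Inverse transverse Mercator on WGS84 gives φ = -1.77310033°, λ = 38.00710017°.

lat -1.7731°, lon 38.0071°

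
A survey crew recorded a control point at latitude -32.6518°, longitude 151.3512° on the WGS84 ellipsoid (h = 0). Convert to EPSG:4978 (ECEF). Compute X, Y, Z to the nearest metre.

WGS84: a = 6378137 m, e² = 0.006694380; N(φ) = a/√(1−e²sin²φ) = 6384360.637 m.
X = (N+h)·cosφ·cosλ = -4717323.339 m; Y = (N+h)·cosφ·sinλ = 2577182.796 m; Z = (N(1−e²)+h)·sinφ = -3421508.953 m.

X -4717323 m, Y 2577183 m, Z -3421509 m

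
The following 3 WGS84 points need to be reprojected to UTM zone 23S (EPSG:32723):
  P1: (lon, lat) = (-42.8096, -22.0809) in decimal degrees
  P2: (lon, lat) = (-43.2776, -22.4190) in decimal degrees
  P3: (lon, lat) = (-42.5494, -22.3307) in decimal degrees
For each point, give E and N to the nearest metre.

UTM zone 23S: λ₀ = -45°, k₀ = 0.9996.
P1 (-22.0809°, -42.8096°) → (726006.240, 7556593.975) m.
P2 (-22.4190°, -43.2776°) → (677279.644, 7519777.980) m.
P3 (-22.3307°, -42.5494°) → (752417.443, 7528516.579) m.

P1: E 726006 m, N 7556594 m; P2: E 677280 m, N 7519778 m; P3: E 752417 m, N 7528517 m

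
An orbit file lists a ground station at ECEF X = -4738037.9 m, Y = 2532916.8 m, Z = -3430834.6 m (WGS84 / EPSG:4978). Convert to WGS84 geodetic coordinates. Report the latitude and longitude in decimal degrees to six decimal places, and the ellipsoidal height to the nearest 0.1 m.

lat -32.736300°, lon 151.871400°, h 2661.7 m

λ = atan2(Y, X) = 151.87139987°; p = √(X²+Y²) = 5372585.1 m.
Bowring's method on WGS84 (a = 6378137 m, b = 6356752.314 m) gives φ = -32.73629998°, h = 2661.658 m.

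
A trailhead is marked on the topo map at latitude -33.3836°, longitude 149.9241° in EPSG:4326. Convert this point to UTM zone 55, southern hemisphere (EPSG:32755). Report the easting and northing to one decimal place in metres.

Zone 55 central meridian λ₀ = 6×55 − 183 = 147°; Δλ = +2.9241°.
Transverse Mercator on WGS84 with k₀ = 0.9996 gives E = 772016.016 m, N = 6302364.473 m.

E 772016.0 m, N 6302364.5 m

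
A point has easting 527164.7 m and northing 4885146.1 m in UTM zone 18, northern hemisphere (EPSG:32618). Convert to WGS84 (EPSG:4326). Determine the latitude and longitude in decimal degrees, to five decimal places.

lat 44.11900°, lon -74.66050°

Zone 18N: λ₀ = -75°, k₀ = 0.9996, false easting 500000 m.
Meridian distance M = (N − FN)/k₀ = 4887100.9 m.
Inverse transverse Mercator on WGS84 gives φ = 44.11900023°, λ = -74.66049942°.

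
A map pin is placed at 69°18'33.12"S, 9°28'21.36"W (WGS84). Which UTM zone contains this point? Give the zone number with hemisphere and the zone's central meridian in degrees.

Zone 29S, central meridian -9°

UTM zone = ⌊(λ + 180)/6⌋ + 1; -9.4726° ∈ [-12°, -6°) → zone 29.
Hemisphere: S (φ < 0).
Central meridian λ₀ = 6×29 − 183 = -9°.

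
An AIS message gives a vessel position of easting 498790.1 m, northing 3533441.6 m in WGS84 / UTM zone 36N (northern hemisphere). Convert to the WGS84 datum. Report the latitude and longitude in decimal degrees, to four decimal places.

Zone 36N: λ₀ = 33°, k₀ = 0.9996, false easting 500000 m.
Meridian distance M = (N − FN)/k₀ = 3534855.5 m.
Inverse transverse Mercator on WGS84 gives φ = 31.93689963°, λ = 32.98719953°.

lat 31.9369°, lon 32.9872°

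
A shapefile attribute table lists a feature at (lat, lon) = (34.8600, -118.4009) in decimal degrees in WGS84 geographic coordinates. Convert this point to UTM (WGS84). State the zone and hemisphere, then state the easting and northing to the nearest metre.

Longitude -118.4009° lies in the 6° band [-120°, -114°), giving zone 11; latitude is north of the equator, so 11N.
Zone 11 central meridian λ₀ = 6×11 − 183 = -117°; Δλ = -1.4009°.
Transverse Mercator on WGS84 with k₀ = 0.9996 gives E = 371943.748 m, N = 3858412.684 m.

Zone 11N: E 371944 m, N 3858413 m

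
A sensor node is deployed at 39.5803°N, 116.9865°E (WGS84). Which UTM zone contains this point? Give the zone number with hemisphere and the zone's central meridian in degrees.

Zone 50N, central meridian 117°

UTM zone = ⌊(λ + 180)/6⌋ + 1; 116.9865° ∈ [114°, 120°) → zone 50.
Hemisphere: N (φ ≥ 0).
Central meridian λ₀ = 6×50 − 183 = 117°.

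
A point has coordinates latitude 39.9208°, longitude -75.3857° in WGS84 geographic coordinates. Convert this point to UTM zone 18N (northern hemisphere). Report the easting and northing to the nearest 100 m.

E 467000 m, N 4419000 m

Zone 18 central meridian λ₀ = 6×18 − 183 = -75°; Δλ = -0.3857°.
Transverse Mercator on WGS84 with k₀ = 0.9996 gives E = 467038.714 m, N = 4419038.050 m.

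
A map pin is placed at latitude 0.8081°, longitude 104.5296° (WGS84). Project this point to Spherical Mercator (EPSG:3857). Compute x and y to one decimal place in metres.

x 11636181.8 m, y 89960.3 m

Web Mercator is spherical with R = a = 6378137 m.
x = R·λ = 6378137 × 1.824385686 = 11636181.845 m.
y = R·ln tan(π/4 + φ/2) = 6378137 × 0.014104473 = 89960.263 m.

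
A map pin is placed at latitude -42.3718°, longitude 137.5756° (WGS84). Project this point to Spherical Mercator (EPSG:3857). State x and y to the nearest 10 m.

Web Mercator is spherical with R = a = 6378137 m.
x = R·λ = 6378137 × 2.401147190 = 15314845.738 m.
y = R·ln tan(π/4 + φ/2) = 6378137 × -0.817924892 = -5216837.016 m.

x 15314850 m, y -5216840 m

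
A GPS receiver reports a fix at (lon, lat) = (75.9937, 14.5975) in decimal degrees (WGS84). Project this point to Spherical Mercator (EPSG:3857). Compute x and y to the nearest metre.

x 8459580 m, y 1642857 m

Web Mercator is spherical with R = a = 6378137 m.
x = R·λ = 6378137 × 1.326340276 = 8459579.987 m.
y = R·ln tan(π/4 + φ/2) = 6378137 × 0.257576261 = 1642856.679 m.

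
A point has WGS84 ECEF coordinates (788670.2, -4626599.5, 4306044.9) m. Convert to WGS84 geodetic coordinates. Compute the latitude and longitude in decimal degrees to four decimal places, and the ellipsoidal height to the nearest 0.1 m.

λ = atan2(Y, X) = -80.32609959°; p = √(X²+Y²) = 4693338.2 m.
Bowring's method on WGS84 (a = 6378137 m, b = 6356752.314 m) gives φ = 42.72750034°, h = 1078.387 m.

lat 42.7275°, lon -80.3261°, h 1078.4 m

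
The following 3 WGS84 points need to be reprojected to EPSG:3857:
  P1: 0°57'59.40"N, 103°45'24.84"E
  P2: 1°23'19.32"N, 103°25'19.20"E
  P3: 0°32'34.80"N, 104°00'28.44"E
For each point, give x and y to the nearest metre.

Web Mercator: x = R·λ, y = R·ln tan(π/4+φ/2), R = 6378137 m.
P1 (0.9665°, 103.7569°) → (11550165.274, 107595.391) m.
P2 (1.3887°, 103.4220°) → (11512884.377, 154604.515) m.
P3 (0.5430°, 104.0079°) → (11578106.466, 60447.388) m.

P1: x 11550165 m, y 107595 m; P2: x 11512884 m, y 154605 m; P3: x 11578106 m, y 60447 m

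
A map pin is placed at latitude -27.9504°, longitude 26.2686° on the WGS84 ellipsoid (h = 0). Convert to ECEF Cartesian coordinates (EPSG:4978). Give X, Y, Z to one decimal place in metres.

X 5056026.2 m, Y 2495397.0 m, Z -2971650.9 m

WGS84: a = 6378137 m, e² = 0.006694380; N(φ) = a/√(1−e²sin²φ) = 6382832.226 m.
X = (N+h)·cosφ·cosλ = 5056026.244 m; Y = (N+h)·cosφ·sinλ = 2495397.049 m; Z = (N(1−e²)+h)·sinφ = -2971650.929 m.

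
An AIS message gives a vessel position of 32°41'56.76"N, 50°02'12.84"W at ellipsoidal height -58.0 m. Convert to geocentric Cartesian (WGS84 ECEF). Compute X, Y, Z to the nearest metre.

WGS84: a = 6378137 m, e² = 0.006694380; N(φ) = a/√(1−e²sin²φ) = 6384376.702 m.
X = (N+h)·cosφ·cosλ = 3450742.649 m; Y = (N+h)·cosφ·sinλ = -4117817.831 m; Z = (N(1−e²)+h)·sinφ = 3425892.985 m.

X 3450743 m, Y -4117818 m, Z 3425893 m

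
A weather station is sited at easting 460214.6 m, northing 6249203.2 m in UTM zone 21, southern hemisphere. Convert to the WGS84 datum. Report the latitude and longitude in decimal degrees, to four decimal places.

lat -33.8968°, lon -57.4303°

Zone 21S: λ₀ = -57°, k₀ = 0.9996, false easting 500000 m, false northing 10000000 m.
Meridian distance M = (N − FN)/k₀ = -3752297.7 m.
Inverse transverse Mercator on WGS84 gives φ = -33.89680016°, λ = -57.43029995°.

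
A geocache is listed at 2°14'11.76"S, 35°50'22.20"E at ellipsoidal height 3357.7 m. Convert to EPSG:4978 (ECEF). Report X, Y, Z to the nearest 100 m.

X 5169300 m, Y 3733600 m, Z -247400 m

WGS84: a = 6378137 m, e² = 0.006694380; N(φ) = a/√(1−e²sin²φ) = 6378169.515 m.
X = (N+h)·cosφ·cosλ = 5169310.078 m; Y = (N+h)·cosφ·sinλ = 3733644.183 m; Z = (N(1−e²)+h)·sinφ = -247379.919 m.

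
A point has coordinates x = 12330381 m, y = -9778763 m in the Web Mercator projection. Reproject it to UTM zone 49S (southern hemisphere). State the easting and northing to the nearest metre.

Web Mercator inverse (R = 6378137 m) → φ = -65.63910018°, λ = 110.76569711°.
UTM 49S forward: E = 489215.751 m, N = 2720295.832 m.

E 489216 m, N 2720296 m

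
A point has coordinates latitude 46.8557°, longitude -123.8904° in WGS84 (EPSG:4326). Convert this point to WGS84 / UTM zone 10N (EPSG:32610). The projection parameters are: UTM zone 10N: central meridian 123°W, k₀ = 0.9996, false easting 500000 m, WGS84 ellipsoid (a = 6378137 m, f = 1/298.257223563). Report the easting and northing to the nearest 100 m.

E 432100 m, N 5189500 m

Zone 10 central meridian λ₀ = 6×10 − 183 = -123°; Δλ = -0.8904°.
Transverse Mercator on WGS84 with k₀ = 0.9996 gives E = 432124.964 m, N = 5189513.604 m.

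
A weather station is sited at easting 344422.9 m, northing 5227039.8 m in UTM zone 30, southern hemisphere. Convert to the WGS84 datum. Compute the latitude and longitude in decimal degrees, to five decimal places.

Zone 30S: λ₀ = -3°, k₀ = 0.9996, false easting 500000 m, false northing 10000000 m.
Meridian distance M = (N − FN)/k₀ = -4774870.1 m.
Inverse transverse Mercator on WGS84 gives φ = -43.09339976°, λ = -4.91159970°.

lat -43.09340°, lon -4.91160°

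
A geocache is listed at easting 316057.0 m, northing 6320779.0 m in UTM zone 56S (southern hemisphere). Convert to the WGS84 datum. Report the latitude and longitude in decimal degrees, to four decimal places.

Zone 56S: λ₀ = 153°, k₀ = 0.9996, false easting 500000 m, false northing 10000000 m.
Meridian distance M = (N − FN)/k₀ = -3680693.3 m.
Inverse transverse Mercator on WGS84 gives φ = -33.23629997°, λ = 151.02580011°.

lat -33.2363°, lon 151.0258°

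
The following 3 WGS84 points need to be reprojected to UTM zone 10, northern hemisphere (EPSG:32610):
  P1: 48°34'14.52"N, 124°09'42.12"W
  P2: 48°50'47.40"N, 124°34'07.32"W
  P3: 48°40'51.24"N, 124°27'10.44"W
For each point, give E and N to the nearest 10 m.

P1: E 414300 m, N 5380390 m; P2: E 384910 m, N 5411580 m; P3: E 393060 m, N 5393000 m

UTM zone 10N: λ₀ = -123°, k₀ = 0.9996.
P1 (48.5707°, -124.1617°) → (414303.198, 5380385.747) m.
P2 (48.8465°, -124.5687°) → (384911.052, 5411578.560) m.
P3 (48.6809°, -124.4529°) → (393055.473, 5393002.411) m.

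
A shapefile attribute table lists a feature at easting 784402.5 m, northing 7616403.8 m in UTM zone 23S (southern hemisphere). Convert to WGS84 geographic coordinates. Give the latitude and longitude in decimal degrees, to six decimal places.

Zone 23S: λ₀ = -45°, k₀ = 0.9996, false easting 500000 m, false northing 10000000 m.
Meridian distance M = (N − FN)/k₀ = -2384550.0 m.
Inverse transverse Mercator on WGS84 gives φ = -21.53260038°, λ = -42.25439998°.

lat -21.532600°, lon -42.254400°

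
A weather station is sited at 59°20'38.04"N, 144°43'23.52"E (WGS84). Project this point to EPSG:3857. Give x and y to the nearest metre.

x 16110513 m, y 8255091 m

Web Mercator is spherical with R = a = 6378137 m.
x = R·λ = 6378137 × 2.525896344 = 16110512.930 m.
y = R·ln tan(π/4 + φ/2) = 6378137 × 1.294279359 = 8255091.068 m.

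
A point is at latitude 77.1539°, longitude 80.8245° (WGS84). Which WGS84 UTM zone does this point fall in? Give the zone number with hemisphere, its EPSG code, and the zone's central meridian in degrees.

Zone 44N (EPSG:32644), central meridian 81°

UTM zone = ⌊(λ + 180)/6⌋ + 1; 80.8245° ∈ [78°, 84°) → zone 44.
Hemisphere: N (φ ≥ 0).
Central meridian λ₀ = 6×44 − 183 = 81°.
EPSG code: 32644.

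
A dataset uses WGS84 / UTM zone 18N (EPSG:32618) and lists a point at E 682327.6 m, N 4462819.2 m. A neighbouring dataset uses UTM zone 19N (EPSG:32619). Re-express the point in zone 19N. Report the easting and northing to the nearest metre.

E 172340 m, N 4467746 m

UTM 18N → geographic: φ = 40.29600001°, λ = -72.85479965°.
UTM 19N (λ₀ = -69°) forward: E = 172339.810 m, N = 4467745.567 m.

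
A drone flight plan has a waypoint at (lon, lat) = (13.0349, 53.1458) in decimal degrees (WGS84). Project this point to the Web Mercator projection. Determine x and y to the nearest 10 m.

Web Mercator is spherical with R = a = 6378137 m.
x = R·λ = 6378137 × 0.227501923 = 1451038.431 m.
y = R·ln tan(π/4 + φ/2) = 6378137 × 1.099068998 = 7010012.642 m.

x 1451040 m, y 7010010 m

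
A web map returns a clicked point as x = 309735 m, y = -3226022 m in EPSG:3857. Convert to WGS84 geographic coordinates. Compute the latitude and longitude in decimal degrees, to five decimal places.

lat -27.81780°, lon 2.78240°

R = 6378137 m. λ = x/R = 2.78239685°.
φ = 2·arctan(exp(y/R)) − 90° = 2·arctan(0.60303) − 90° = -27.81780081°.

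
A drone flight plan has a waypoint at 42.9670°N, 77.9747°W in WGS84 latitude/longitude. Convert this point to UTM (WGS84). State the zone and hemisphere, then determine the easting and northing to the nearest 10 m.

Longitude -77.9747° lies in the 6° band [-78°, -72°), giving zone 18; latitude is north of the equator, so 18N.
Zone 18 central meridian λ₀ = 6×18 − 183 = -75°; Δλ = -2.9747°.
Transverse Mercator on WGS84 with k₀ = 0.9996 gives E = 257399.495 m, N = 4761444.594 m.

Zone 18N: E 257400 m, N 4761440 m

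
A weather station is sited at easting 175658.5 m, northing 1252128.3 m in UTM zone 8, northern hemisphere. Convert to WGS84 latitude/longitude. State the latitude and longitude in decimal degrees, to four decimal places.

lat 11.3120°, lon -137.9709°

Zone 8N: λ₀ = -135°, k₀ = 0.9996, false easting 500000 m.
Meridian distance M = (N − FN)/k₀ = 1252629.4 m.
Inverse transverse Mercator on WGS84 gives φ = 11.31200012°, λ = -137.97089987°.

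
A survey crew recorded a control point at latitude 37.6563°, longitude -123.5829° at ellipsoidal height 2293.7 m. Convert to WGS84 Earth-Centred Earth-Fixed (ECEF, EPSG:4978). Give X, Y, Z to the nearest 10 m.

WGS84: a = 6378137 m, e² = 0.006694380; N(φ) = a/√(1−e²sin²φ) = 6386119.933 m.
X = (N+h)·cosφ·cosλ = -2797598.624 m; Y = (N+h)·cosφ·sinλ = -4213452.084 m; Z = (N(1−e²)+h)·sinφ = 3876713.653 m.

X -2797600 m, Y -4213450 m, Z 3876710 m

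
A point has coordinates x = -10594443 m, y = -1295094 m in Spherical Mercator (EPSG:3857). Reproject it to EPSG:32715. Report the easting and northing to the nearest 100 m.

E 263200 m, N 8721800 m

Web Mercator inverse (R = 6378137 m) → φ = -11.55489620°, λ = -95.17150074°.
UTM 15S forward: E = 263179.166 m, N = 8721765.056 m.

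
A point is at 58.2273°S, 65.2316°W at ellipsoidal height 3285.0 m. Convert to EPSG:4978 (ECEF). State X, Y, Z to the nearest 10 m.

X 1411150 m, Y -3058440 m, Z -5401900 m

WGS84: a = 6378137 m, e² = 0.006694380; N(φ) = a/√(1−e²sin²φ) = 6393622.967 m.
X = (N+h)·cosφ·cosλ = 1411152.559 m; Y = (N+h)·cosφ·sinλ = -3058442.816 m; Z = (N(1−e²)+h)·sinφ = -5401903.575 m.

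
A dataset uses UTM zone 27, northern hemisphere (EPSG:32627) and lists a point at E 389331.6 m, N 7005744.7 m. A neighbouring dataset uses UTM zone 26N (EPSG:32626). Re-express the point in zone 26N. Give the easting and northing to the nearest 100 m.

UTM 27N → geographic: φ = 63.16389986°, λ = -23.19749983°.
UTM 26N (λ₀ = -27°) forward: E = 691442.400 m, N = 7009522.082 m.

E 691400 m, N 7009500 m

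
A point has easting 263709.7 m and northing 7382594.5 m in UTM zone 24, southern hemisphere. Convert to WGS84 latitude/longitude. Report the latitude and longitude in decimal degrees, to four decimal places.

Zone 24S: λ₀ = -39°, k₀ = 0.9996, false easting 500000 m, false northing 10000000 m.
Meridian distance M = (N − FN)/k₀ = -2618452.9 m.
Inverse transverse Mercator on WGS84 gives φ = -23.65010008°, λ = -41.31649982°.

lat -23.6501°, lon -41.3165°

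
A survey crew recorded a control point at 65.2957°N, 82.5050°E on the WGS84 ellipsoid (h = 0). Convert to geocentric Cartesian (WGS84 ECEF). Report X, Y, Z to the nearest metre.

X 348671 m, Y 2650205 m, Z 5771566 m

WGS84: a = 6378137 m, e² = 0.006694380; N(φ) = a/√(1−e²sin²φ) = 6395830.189 m.
X = (N+h)·cosφ·cosλ = 348670.842 m; Y = (N+h)·cosφ·sinλ = 2650205.108 m; Z = (N(1−e²)+h)·sinφ = 5771565.985 m.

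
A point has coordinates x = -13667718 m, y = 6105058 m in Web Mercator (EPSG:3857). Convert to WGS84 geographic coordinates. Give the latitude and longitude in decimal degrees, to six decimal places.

lat 47.989198°, lon -122.779200°

R = 6378137 m. λ = x/R = -122.77919978°.
φ = 2·arctan(exp(y/R)) − 90° = 2·arctan(2.60436) − 90° = 47.98919827°.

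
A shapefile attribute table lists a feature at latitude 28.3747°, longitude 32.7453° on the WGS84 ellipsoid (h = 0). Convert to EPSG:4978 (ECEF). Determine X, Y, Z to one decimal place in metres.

X 4723612.8 m, Y 3037782.1 m, Z 3013105.8 m

WGS84: a = 6378137 m, e² = 0.006694380; N(φ) = a/√(1−e²sin²φ) = 6382964.088 m.
X = (N+h)·cosφ·cosλ = 4723612.829 m; Y = (N+h)·cosφ·sinλ = 3037782.102 m; Z = (N(1−e²)+h)·sinφ = 3013105.831 m.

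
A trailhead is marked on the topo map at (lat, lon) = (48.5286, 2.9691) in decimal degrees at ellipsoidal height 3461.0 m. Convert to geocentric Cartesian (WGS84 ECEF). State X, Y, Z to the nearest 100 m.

WGS84: a = 6378137 m, e² = 0.006694380; N(φ) = a/√(1−e²sin²φ) = 6390156.771 m.
X = (N+h)·cosφ·cosλ = 4228464.663 m; Y = (N+h)·cosφ·sinλ = 219317.804 m; Z = (N(1−e²)+h)·sinφ = 4758597.662 m.

X 4228500 m, Y 219300 m, Z 4758600 m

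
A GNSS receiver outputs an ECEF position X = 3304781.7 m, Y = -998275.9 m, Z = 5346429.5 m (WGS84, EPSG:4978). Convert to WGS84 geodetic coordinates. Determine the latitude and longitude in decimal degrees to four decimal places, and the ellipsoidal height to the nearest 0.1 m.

lat 57.3242°, lon -16.8080°, h 1130.6 m

λ = atan2(Y, X) = -16.80799938°; p = √(X²+Y²) = 3452265.5 m.
Bowring's method on WGS84 (a = 6378137 m, b = 6356752.314 m) gives φ = 57.32419963°, h = 1130.574 m.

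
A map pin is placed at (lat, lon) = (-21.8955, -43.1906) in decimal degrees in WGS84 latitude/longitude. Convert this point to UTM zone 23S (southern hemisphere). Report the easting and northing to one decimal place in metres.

Zone 23 central meridian λ₀ = 6×23 − 183 = -45°; Δλ = +1.8094°.
Transverse Mercator on WGS84 with k₀ = 0.9996 gives E = 686926.905 m, N = 7577638.715 m.

E 686926.9 m, N 7577638.7 m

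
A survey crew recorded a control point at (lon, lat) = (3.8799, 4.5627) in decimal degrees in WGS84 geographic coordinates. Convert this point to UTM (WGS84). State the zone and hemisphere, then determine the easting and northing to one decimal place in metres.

Longitude 3.8799° lies in the 6° band [0°, 6°), giving zone 31; latitude is north of the equator, so 31N.
Zone 31 central meridian λ₀ = 6×31 − 183 = 3°; Δλ = +0.8799°.
Transverse Mercator on WGS84 with k₀ = 0.9996 gives E = 597606.430 m, N = 504385.758 m.

Zone 31N: E 597606.4 m, N 504385.8 m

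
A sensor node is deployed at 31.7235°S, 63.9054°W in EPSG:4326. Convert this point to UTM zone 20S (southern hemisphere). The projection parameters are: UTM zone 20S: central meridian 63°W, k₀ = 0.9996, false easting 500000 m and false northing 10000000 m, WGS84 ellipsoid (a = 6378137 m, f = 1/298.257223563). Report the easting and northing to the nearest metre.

Zone 20 central meridian λ₀ = 6×20 − 183 = -63°; Δλ = -0.9054°.
Transverse Mercator on WGS84 with k₀ = 0.9996 gives E = 414222.878 m, N = 6489855.193 m.

E 414223 m, N 6489855 m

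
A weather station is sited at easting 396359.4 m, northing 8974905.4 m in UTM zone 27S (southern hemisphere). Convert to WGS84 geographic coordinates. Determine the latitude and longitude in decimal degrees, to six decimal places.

Zone 27S: λ₀ = -21°, k₀ = 0.9996, false easting 500000 m, false northing 10000000 m.
Meridian distance M = (N − FN)/k₀ = -1025504.8 m.
Inverse transverse Mercator on WGS84 gives φ = -9.27229955°, λ = -21.94360012°.

lat -9.272300°, lon -21.943600°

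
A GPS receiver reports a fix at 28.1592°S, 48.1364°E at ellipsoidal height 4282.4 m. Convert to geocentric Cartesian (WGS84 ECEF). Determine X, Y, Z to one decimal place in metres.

WGS84: a = 6378137 m, e² = 0.006694380; N(φ) = a/√(1−e²sin²φ) = 6382896.952 m.
X = (N+h)·cosφ·cosλ = 3758029.197 m; Y = (N+h)·cosφ·sinλ = 4193748.858 m; Z = (N(1−e²)+h)·sinφ = -2994092.259 m.

X 3758029.2 m, Y 4193748.9 m, Z -2994092.3 m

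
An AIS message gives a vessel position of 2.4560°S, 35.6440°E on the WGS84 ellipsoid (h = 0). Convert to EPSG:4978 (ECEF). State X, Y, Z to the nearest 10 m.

WGS84: a = 6378137 m, e² = 0.006694380; N(φ) = a/√(1−e²sin²φ) = 6378176.203 m.
X = (N+h)·cosφ·cosλ = 5178485.902 m; Y = (N+h)·cosφ·sinλ = 3713450.198 m; Z = (N(1−e²)+h)·sinφ = -271488.932 m.

X 5178490 m, Y 3713450 m, Z -271490 m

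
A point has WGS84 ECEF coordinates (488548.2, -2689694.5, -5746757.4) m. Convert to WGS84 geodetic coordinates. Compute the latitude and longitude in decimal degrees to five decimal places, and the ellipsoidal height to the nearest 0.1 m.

λ = atan2(Y, X) = -79.70519931°; p = √(X²+Y²) = 2733703.7 m.
Bowring's method on WGS84 (a = 6378137 m, b = 6356752.314 m) gives φ = -64.70870020°, h = 3149.656 m.

lat -64.70870°, lon -79.70520°, h 3149.7 m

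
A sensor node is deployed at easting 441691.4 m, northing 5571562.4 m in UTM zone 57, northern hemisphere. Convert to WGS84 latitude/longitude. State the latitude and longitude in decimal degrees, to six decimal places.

Zone 57N: λ₀ = 159°, k₀ = 0.9996, false easting 500000 m.
Meridian distance M = (N − FN)/k₀ = 5573791.9 m.
Inverse transverse Mercator on WGS84 gives φ = 50.29329976°, λ = 158.18140029°.

lat 50.293300°, lon 158.181400°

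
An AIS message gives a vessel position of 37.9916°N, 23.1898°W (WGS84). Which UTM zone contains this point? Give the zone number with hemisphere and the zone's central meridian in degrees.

UTM zone = ⌊(λ + 180)/6⌋ + 1; -23.1898° ∈ [-24°, -18°) → zone 27.
Hemisphere: N (φ ≥ 0).
Central meridian λ₀ = 6×27 − 183 = -21°.

Zone 27N, central meridian -21°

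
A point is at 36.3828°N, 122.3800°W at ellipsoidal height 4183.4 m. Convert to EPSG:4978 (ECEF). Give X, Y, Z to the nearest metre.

X -2754929 m, Y -4344425 m, Z 3764954 m

WGS84: a = 6378137 m, e² = 0.006694380; N(φ) = a/√(1−e²sin²φ) = 6385662.082 m.
X = (N+h)·cosφ·cosλ = -2754929.456 m; Y = (N+h)·cosφ·sinλ = -4344425.453 m; Z = (N(1−e²)+h)·sinφ = 3764953.696 m.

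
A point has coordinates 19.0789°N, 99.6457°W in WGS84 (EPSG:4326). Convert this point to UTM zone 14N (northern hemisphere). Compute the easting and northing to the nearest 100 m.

E 432100 m, N 2109700 m

Zone 14 central meridian λ₀ = 6×14 − 183 = -99°; Δλ = -0.6457°.
Transverse Mercator on WGS84 with k₀ = 0.9996 gives E = 432071.101 m, N = 2109682.718 m.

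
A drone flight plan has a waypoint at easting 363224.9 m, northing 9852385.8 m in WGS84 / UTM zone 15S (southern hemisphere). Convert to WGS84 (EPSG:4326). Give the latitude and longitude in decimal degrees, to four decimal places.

lat -1.3352°, lon -94.2294°

Zone 15S: λ₀ = -93°, k₀ = 0.9996, false easting 500000 m, false northing 10000000 m.
Meridian distance M = (N − FN)/k₀ = -147673.3 m.
Inverse transverse Mercator on WGS84 gives φ = -1.33520016°, λ = -94.22940001°.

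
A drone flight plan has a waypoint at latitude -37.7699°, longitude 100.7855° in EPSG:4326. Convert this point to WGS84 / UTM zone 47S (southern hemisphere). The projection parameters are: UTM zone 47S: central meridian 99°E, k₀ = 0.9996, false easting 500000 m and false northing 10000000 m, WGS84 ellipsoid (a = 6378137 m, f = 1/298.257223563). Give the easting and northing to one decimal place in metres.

E 657257.1 m, N 5818213.5 m

Zone 47 central meridian λ₀ = 6×47 − 183 = 99°; Δλ = +1.7855°.
Transverse Mercator on WGS84 with k₀ = 0.9996 gives E = 657257.093 m, N = 5818213.495 m.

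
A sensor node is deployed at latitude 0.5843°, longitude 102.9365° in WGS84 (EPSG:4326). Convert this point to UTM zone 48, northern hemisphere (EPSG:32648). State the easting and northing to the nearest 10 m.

E 270350 m, N 64620 m

Zone 48 central meridian λ₀ = 6×48 − 183 = 105°; Δλ = -2.0635°.
Transverse Mercator on WGS84 with k₀ = 0.9996 gives E = 270345.998 m, N = 64624.915 m.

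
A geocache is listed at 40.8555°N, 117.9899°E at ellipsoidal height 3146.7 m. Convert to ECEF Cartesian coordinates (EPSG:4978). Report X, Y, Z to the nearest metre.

WGS84: a = 6378137 m, e² = 0.006694380; N(φ) = a/√(1−e²sin²φ) = 6387292.202 m.
X = (N+h)·cosφ·cosλ = -2268430.765 m; Y = (N+h)·cosφ·sinλ = 4268112.663 m; Z = (N(1−e²)+h)·sinφ = 4152357.472 m.

X -2268431 m, Y 4268113 m, Z 4152357 m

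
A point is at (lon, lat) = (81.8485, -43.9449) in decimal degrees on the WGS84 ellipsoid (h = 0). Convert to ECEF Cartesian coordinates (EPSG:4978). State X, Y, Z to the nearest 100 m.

WGS84: a = 6378137 m, e² = 0.006694380; N(φ) = a/√(1−e²sin²φ) = 6388443.296 m.
X = (N+h)·cosφ·cosλ = 652200.148 m; Y = (N+h)·cosφ·sinλ = 4553254.274 m; Z = (N(1−e²)+h)·sinφ = -4403685.587 m.

X 652200 m, Y 4553300 m, Z -4403700 m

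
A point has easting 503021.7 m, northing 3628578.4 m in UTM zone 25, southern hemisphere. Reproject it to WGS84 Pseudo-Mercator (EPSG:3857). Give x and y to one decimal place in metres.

x -3667932.7 m, y -7859984.2 m

Unproject from UTM 25S (λ₀ = -33°) → φ = -57.48539993°, λ = -32.94960034°.
Web Mercator (R = 6378137 m): x = -3667932.732 m, y = -7859984.226 m.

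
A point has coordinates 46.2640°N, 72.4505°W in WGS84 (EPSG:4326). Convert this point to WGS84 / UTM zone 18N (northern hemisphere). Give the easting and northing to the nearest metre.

Zone 18 central meridian λ₀ = 6×18 − 183 = -75°; Δλ = +2.5495°.
Transverse Mercator on WGS84 with k₀ = 0.9996 gives E = 696469.914 m, N = 5126539.728 m.

E 696470 m, N 5126540 m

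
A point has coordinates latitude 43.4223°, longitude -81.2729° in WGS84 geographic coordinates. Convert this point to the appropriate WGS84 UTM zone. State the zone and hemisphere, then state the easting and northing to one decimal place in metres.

Zone 17N: E 477909.3 m, N 4807748.4 m

Longitude -81.2729° lies in the 6° band [-84°, -78°), giving zone 17; latitude is north of the equator, so 17N.
Zone 17 central meridian λ₀ = 6×17 − 183 = -81°; Δλ = -0.2729°.
Transverse Mercator on WGS84 with k₀ = 0.9996 gives E = 477909.307 m, N = 4807748.392 m.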